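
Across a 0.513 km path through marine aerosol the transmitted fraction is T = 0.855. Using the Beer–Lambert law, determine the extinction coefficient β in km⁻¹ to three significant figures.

0.305 km⁻¹

Beer–Lambert: T = exp(−βL) ⇒ β = −ln(T)/L = −ln(0.855)/0.513 = 0.1567/0.513 = 0.3054 km⁻¹.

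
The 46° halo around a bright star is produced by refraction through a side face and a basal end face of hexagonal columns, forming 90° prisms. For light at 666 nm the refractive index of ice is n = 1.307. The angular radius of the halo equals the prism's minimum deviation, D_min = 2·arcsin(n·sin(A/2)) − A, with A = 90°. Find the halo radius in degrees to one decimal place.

n·sin(A/2) = 1.307 × sin 45° = 1.307 × 0.7071 = 0.9242.
D_min = 2·arcsin(0.9242) − 90° = 2 × 67.546° − 90° = 45.093°.

45.1°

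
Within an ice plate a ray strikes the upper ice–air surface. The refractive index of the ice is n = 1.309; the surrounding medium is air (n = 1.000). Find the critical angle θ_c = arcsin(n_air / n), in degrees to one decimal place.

49.8°

sin θ_c = n_air / n = 1.000 / 1.309 = 0.7639.
θ_c = arcsin(0.7639) = 49.81°.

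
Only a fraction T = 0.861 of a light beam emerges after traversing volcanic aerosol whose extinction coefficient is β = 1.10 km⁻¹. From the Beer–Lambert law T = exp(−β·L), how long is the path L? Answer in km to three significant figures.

Beer–Lambert: T = exp(−βL) ⇒ L = −ln(T)/β = −ln(0.861)/1.10 = 0.1497/1.10 = 0.1361 km.

0.136 km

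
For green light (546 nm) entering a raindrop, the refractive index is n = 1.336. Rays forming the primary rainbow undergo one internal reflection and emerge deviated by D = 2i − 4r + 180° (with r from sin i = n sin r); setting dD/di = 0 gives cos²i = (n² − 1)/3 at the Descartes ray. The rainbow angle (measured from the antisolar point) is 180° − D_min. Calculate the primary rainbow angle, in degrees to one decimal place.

cos²i = (1.78490 − 1)/3 = 0.26163; i = arccos(0.51150) = 59.236°.
sin r = sin 59.236°/1.336 = 0.64318; r = 40.029°.
D_min = 2·59.236° − 4·40.029° + 180° = 138.356°.
Rainbow angle = 180° − D_min = 41.644°.

41.6°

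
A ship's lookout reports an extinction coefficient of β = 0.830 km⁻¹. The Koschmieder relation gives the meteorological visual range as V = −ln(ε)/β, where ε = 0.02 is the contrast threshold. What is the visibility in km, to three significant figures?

4.71 km

V = −ln(0.02) / 0.830 = 3.912 / 0.830 = 4.7133 km.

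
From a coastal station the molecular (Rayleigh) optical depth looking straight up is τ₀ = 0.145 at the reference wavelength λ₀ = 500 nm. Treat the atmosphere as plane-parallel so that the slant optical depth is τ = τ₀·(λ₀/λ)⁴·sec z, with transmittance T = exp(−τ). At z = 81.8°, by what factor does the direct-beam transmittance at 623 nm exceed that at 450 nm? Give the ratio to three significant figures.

Airmass: sec 81.8° = 7.0112.
τ(623 nm) = 0.145 × (500/623)⁴ × 7.0112 = 0.145 × 0.4149 × 7.0112 = 0.4218.
τ(450 nm) = 0.145 × (500/450)⁴ × 7.0112 = 0.145 × 1.5242 × 7.0112 = 1.5495.
T(623)/T(450) = exp(τ_B − τ_A) = exp(1.1277) = 3.0886.

3.09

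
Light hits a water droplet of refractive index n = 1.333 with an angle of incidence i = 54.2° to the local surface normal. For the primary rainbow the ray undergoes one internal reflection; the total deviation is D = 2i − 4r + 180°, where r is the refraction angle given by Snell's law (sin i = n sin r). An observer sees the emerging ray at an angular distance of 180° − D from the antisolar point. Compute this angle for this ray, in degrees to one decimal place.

41.5°

sin r = sin 54.2° / 1.333 = 0.8111/1.333 = 0.6084; r = 37.48°.
D = 2·54.2° − 4·37.48° + 180° = 108.40° − 149.91° + 180° = 138.49°.
Angle from antisolar point = 180° − D = 41.51°.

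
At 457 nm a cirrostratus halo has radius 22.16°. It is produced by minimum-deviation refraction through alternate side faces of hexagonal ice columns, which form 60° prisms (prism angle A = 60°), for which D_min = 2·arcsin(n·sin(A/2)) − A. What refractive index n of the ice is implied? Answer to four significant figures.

Rearranging: n = sin((D_min + A)/2) / sin(A/2).
(D_min + A)/2 = (22.16° + 60°)/2 = 41.080°.
n = sin 41.080° / sin 30° = 0.6571 / 0.5000 = 1.3142.

1.314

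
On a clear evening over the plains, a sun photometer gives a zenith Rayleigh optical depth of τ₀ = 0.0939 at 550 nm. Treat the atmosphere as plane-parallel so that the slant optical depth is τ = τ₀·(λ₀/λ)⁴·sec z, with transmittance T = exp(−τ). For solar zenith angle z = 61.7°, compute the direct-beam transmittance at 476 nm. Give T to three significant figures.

sec 61.7° = 2.1093.
τ = 0.0939 × (550/476)⁴ × 2.1093 = 0.0939 × 1.7825 × 2.1093 = 0.3530.
T = exp(−0.3530) = 0.7025.

0.703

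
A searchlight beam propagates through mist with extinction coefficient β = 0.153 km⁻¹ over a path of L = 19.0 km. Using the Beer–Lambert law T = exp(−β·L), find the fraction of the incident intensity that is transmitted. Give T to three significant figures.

0.0546

τ = β·L = 0.153 × 19.0 = 2.9070.
T = exp(−2.9070) = 0.0546.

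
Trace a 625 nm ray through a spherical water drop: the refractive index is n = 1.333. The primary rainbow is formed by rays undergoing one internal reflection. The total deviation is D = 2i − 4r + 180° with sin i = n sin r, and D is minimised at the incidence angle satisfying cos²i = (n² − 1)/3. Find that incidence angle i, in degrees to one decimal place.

cos²i = (1.333² − 1)/3 = (1.77689 − 1)/3 = 0.25896.
cos i = 0.50888, so i = 59.410°.

59.4°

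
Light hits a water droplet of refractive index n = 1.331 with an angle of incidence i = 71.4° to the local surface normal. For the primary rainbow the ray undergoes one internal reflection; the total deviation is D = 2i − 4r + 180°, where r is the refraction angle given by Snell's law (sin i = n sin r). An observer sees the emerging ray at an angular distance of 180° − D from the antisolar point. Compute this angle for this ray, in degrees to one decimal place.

sin r = sin 71.4° / 1.331 = 0.9478/1.331 = 0.7121; r = 45.40°.
D = 2·71.4° − 4·45.40° + 180° = 142.80° − 181.62° + 180° = 141.18°.
Angle from antisolar point = 180° − D = 38.82°.

38.8°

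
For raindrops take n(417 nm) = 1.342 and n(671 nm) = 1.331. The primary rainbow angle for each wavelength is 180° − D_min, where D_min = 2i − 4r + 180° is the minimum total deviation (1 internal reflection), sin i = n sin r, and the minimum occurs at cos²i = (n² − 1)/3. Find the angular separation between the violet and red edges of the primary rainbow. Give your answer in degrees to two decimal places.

At 417 nm (n = 1.342): cos²i = 0.26699 → i = 58.888°, r = 39.641°, D_min = 139.213°, rainbow angle = 40.787°.
At 671 nm (n = 1.331): cos²i = 0.25719 → i = 59.527°, r = 40.356°, D_min = 137.630°, rainbow angle = 42.370°.
Angular width = |40.787° − 42.370°| = 1.583°.

1.58°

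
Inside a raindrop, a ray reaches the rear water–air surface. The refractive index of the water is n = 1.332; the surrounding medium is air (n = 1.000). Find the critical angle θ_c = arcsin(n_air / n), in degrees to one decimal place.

48.7°

sin θ_c = n_air / n = 1.000 / 1.332 = 0.7508.
θ_c = arcsin(0.7508) = 48.66°.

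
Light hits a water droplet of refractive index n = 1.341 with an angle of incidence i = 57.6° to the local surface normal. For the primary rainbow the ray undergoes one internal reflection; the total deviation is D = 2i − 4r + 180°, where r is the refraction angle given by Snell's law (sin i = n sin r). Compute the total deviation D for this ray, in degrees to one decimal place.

139.1°

sin r = sin 57.6° / 1.341 = 0.8443/1.341 = 0.6296; r = 39.02°.
D = 2·57.6° − 4·39.02° + 180° = 115.20° − 156.09° + 180° = 139.11°.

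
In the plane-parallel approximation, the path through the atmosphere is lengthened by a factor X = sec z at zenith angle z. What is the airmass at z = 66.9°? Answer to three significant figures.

X = sec z = 1/cos 66.9° = 1/0.3923 = 2.5488.

2.55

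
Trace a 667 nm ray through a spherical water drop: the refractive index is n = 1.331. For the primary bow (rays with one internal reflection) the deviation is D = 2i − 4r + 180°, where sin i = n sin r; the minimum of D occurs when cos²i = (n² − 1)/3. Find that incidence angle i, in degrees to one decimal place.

59.5°

cos²i = (1.331² − 1)/3 = (1.77156 − 1)/3 = 0.25719.
cos i = 0.50714, so i = 59.527°.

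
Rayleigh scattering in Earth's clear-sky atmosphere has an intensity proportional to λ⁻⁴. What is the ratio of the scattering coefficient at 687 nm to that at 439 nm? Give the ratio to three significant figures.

0.167

Rayleigh scattering ∝ λ⁻⁴, so the ratio of coefficients is the inverse fourth power of the wavelength ratio.
σ(687)/σ(439) = (439/687)⁴ = (0.6390)⁴ = 0.1667.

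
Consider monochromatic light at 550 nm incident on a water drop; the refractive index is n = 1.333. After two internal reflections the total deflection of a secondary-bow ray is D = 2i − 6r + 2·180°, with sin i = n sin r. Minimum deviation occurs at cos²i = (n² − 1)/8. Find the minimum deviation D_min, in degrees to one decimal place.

230.9°

cos²i = (1.77689 − 1)/8 = 0.09711; i = arccos(0.31163) = 71.843°.
sin r = sin 71.843°/1.333 = 0.71283; r = 45.466°.
D_min = 2·71.843° − 6·45.466° + 360° = 230.891°.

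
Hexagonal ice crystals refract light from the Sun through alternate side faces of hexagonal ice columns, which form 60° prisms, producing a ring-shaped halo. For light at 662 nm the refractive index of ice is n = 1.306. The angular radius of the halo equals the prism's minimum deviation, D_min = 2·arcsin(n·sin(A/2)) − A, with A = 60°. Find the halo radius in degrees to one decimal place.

21.5°

n·sin(A/2) = 1.306 × sin 30° = 1.306 × 0.5000 = 0.6530.
D_min = 2·arcsin(0.6530) − 60° = 2 × 40.768° − 60° = 21.536°.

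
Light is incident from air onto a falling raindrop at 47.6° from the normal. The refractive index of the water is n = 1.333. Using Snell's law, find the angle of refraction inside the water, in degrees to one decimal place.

33.6°

Snell: sin θ_r = sin θ_i / n = sin 47.6° / 1.333 = 0.7385 / 1.333 = 0.5540.
θ_r = arcsin(0.5540) = 33.64°.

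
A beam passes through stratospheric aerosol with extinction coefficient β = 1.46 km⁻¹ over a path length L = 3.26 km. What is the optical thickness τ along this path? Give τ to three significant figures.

τ = β·L = 1.46 × 3.26 = 4.7596.

4.76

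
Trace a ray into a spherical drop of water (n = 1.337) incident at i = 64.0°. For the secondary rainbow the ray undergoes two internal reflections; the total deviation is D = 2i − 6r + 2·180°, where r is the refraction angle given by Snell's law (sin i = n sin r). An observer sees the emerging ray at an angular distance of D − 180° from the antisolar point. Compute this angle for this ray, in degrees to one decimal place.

sin r = sin 64.0° / 1.337 = 0.8988/1.337 = 0.6722; r = 42.24°.
D = 2·64.0° − 6·42.24° + 2·180° = 128.00° − 253.44° + 360° = 234.56°.
Angle from antisolar point = D − 180° = 54.56°.

54.6°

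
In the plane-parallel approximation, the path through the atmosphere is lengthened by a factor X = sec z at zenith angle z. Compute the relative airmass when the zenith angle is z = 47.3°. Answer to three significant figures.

X = sec z = 1/cos 47.3° = 1/0.6782 = 1.4746.

1.47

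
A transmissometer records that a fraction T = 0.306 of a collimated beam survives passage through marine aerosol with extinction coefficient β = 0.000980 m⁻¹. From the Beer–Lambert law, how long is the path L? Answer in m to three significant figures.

1210 m

Beer–Lambert: T = exp(−βL) ⇒ L = −ln(T)/β = −ln(0.306)/0.000980 = 1.1842/0.000980 = 1208 m.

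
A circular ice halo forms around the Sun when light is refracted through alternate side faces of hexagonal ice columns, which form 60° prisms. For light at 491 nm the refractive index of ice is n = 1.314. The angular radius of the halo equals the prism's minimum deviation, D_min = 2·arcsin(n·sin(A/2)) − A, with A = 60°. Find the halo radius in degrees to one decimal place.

n·sin(A/2) = 1.314 × sin 30° = 1.314 × 0.5000 = 0.6570.
D_min = 2·arcsin(0.6570) − 60° = 2 × 41.071° − 60° = 22.143°.

22.1°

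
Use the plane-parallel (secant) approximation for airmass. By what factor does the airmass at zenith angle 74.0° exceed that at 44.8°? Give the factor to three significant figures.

X(74.0°)/X(44.8°) = sec 74.0° / sec 44.8° = cos 44.8° / cos 74.0° = 0.7096/0.2756 = 2.5743.

2.57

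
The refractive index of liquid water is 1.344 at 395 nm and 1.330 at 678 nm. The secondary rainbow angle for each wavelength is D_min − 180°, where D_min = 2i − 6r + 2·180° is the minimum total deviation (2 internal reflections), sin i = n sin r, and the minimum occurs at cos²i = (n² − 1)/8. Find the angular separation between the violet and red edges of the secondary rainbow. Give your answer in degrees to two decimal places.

At 395 nm (n = 1.344): cos²i = 0.10079 → i = 71.490°, r = 44.874°, D_min = 233.733°, rainbow angle = 53.733°.
At 678 nm (n = 1.330): cos²i = 0.09611 → i = 71.940°, r = 45.630°, D_min = 230.101°, rainbow angle = 50.101°.
Angular width = |53.733° − 50.101°| = 3.632°.

3.63°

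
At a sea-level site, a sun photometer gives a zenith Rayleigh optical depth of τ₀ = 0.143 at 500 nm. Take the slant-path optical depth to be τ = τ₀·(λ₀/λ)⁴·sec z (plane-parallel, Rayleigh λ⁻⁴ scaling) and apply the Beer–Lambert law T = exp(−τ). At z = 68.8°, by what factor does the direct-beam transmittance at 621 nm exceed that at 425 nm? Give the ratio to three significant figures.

Airmass: sec 68.8° = 2.7653.
τ(621 nm) = 0.143 × (500/621)⁴ × 2.7653 = 0.143 × 0.4203 × 2.7653 = 0.1662.
τ(425 nm) = 0.143 × (500/425)⁴ × 2.7653 = 0.143 × 1.9157 × 2.7653 = 0.7575.
T(621)/T(425) = exp(τ_B − τ_A) = exp(0.5913) = 1.8064.

1.81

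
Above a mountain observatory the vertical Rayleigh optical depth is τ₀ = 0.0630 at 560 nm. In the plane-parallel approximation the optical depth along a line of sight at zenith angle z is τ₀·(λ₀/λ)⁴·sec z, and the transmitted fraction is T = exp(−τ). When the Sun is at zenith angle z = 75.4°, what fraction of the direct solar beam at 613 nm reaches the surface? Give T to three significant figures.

sec 75.4° = 3.9672.
τ = 0.0630 × (560/613)⁴ × 3.9672 = 0.0630 × 0.6965 × 3.9672 = 0.1741.
T = exp(−0.1741) = 0.8402.

0.840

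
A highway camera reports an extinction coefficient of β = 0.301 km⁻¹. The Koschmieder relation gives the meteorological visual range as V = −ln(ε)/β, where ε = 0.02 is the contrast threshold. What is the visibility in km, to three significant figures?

V = −ln(0.02) / 0.301 = 3.912 / 0.301 = 12.9968 km.

13.0 km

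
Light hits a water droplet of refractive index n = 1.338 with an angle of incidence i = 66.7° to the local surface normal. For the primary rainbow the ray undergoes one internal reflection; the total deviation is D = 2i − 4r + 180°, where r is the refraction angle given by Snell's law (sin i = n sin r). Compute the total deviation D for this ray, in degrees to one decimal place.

sin r = sin 66.7° / 1.338 = 0.9184/1.338 = 0.6864; r = 43.35°.
D = 2·66.7° − 4·43.35° + 180° = 133.40° − 173.39° + 180° = 140.01°.

140.0°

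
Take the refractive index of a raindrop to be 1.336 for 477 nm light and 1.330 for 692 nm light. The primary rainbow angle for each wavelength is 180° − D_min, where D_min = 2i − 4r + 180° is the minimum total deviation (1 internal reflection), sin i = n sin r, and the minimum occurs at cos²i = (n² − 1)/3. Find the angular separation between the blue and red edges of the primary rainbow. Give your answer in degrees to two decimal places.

At 477 nm (n = 1.336): cos²i = 0.26163 → i = 59.236°, r = 40.029°, D_min = 138.356°, rainbow angle = 41.644°.
At 692 nm (n = 1.330): cos²i = 0.25630 → i = 59.585°, r = 40.422°, D_min = 137.484°, rainbow angle = 42.516°.
Angular width = |41.644° − 42.516°| = 0.873°.

0.87°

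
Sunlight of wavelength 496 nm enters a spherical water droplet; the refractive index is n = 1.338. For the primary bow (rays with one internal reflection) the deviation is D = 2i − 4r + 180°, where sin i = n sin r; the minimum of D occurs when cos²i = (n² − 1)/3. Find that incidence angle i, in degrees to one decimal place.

59.1°

cos²i = (1.338² − 1)/3 = (1.79024 − 1)/3 = 0.26341.
cos i = 0.51324, so i = 59.120°.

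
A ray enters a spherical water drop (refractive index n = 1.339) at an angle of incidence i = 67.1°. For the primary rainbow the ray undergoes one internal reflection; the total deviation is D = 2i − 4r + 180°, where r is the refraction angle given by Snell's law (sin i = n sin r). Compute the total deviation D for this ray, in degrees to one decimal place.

sin r = sin 67.1° / 1.339 = 0.9212/1.339 = 0.6880; r = 43.47°.
D = 2·67.1° − 4·43.47° + 180° = 134.20° − 173.88° + 180° = 140.32°.

140.3°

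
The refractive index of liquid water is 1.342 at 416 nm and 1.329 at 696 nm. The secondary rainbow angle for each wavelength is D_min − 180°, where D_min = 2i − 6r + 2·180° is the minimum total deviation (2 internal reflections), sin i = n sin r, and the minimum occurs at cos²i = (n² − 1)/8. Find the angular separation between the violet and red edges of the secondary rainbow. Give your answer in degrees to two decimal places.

At 416 nm (n = 1.342): cos²i = 0.10012 → i = 71.554°, r = 44.981°, D_min = 233.222°, rainbow angle = 53.222°.
At 696 nm (n = 1.329): cos²i = 0.09578 → i = 71.972°, r = 45.685°, D_min = 229.837°, rainbow angle = 49.837°.
Angular width = |53.222° − 49.837°| = 3.385°.

3.39°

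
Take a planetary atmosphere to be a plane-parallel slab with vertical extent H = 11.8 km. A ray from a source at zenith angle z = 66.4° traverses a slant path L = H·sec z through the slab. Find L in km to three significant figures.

sec z = 1/cos 66.4° = 2.4978.
L = 11.8 × 2.4978 = 29.474 km.

29.5 km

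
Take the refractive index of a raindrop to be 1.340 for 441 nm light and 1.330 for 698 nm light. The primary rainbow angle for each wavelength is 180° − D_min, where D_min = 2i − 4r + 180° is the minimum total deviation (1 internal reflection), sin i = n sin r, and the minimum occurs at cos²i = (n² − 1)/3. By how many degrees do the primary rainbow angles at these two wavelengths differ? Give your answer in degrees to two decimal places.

1.45°

At 441 nm (n = 1.340): cos²i = 0.26520 → i = 59.004°, r = 39.770°, D_min = 138.929°, rainbow angle = 41.071°.
At 698 nm (n = 1.330): cos²i = 0.25630 → i = 59.585°, r = 40.422°, D_min = 137.484°, rainbow angle = 42.516°.
Angular width = |41.071° − 42.516°| = 1.445°.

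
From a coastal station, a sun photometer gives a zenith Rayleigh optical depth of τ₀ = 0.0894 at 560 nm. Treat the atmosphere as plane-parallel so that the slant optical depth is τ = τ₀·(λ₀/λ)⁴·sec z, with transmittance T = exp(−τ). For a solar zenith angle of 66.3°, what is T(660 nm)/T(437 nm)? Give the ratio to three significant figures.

Airmass: sec 66.3° = 2.4879.
τ(660 nm) = 0.0894 × (560/660)⁴ × 2.4879 = 0.0894 × 0.5183 × 2.4879 = 0.1153.
τ(437 nm) = 0.0894 × (560/437)⁴ × 2.4879 = 0.0894 × 2.6967 × 2.4879 = 0.5998.
T(660)/T(437) = exp(τ_B − τ_A) = exp(0.4845) = 1.6234.

1.62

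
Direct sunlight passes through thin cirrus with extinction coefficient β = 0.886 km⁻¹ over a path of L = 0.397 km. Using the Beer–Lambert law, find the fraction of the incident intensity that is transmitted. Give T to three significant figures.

0.703

τ = β·L = 0.886 × 0.397 = 0.3517.
T = exp(−0.3517) = 0.7035.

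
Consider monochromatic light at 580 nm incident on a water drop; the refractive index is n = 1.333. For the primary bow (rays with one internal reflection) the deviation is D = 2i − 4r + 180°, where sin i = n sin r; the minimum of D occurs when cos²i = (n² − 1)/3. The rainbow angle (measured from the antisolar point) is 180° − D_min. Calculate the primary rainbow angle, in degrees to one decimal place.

42.1°

cos²i = (1.77689 − 1)/3 = 0.25896; i = arccos(0.50888) = 59.410°.
sin r = sin 59.410°/1.333 = 0.64579; r = 40.225°.
D_min = 2·59.410° − 4·40.225° + 180° = 137.922°.
Rainbow angle = 180° − D_min = 42.078°.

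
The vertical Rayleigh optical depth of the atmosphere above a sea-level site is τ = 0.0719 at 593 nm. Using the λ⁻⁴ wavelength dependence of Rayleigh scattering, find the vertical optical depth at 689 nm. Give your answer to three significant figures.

0.0395

τ(689 nm) = τ(593 nm) × (593/689)⁴ = 0.0719 × (0.8607)⁴ = 0.0719 × 0.5487 = 0.0395.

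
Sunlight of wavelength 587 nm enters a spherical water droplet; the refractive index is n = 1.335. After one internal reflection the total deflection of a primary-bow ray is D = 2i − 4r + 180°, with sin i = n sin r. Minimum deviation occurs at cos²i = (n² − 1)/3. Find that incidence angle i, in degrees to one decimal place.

cos²i = (1.335² − 1)/3 = (1.78222 − 1)/3 = 0.26074.
cos i = 0.51063, so i = 59.294°.

59.3°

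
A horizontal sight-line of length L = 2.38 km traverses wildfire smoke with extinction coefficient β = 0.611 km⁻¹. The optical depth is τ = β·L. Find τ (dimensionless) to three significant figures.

1.45

τ = β·L = 0.611 × 2.38 = 1.4542.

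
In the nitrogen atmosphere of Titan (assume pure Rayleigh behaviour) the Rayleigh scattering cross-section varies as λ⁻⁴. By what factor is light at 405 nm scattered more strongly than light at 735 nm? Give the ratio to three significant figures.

10.8

Rayleigh scattering ∝ λ⁻⁴, so the ratio of coefficients is the inverse fourth power of the wavelength ratio.
σ(405)/σ(735) = (735/405)⁴ = (1.8148)⁴ = 10.85.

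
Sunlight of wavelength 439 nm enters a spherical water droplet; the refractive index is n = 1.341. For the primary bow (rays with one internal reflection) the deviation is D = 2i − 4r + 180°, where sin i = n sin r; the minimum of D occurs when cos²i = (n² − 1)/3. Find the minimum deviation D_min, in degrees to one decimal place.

139.1°

cos²i = (1.79828 − 1)/3 = 0.26609; i = arccos(0.51584) = 58.946°.
sin r = sin 58.946°/1.341 = 0.63884; r = 39.705°.
D_min = 2·58.946° − 4·39.705° + 180° = 139.071°.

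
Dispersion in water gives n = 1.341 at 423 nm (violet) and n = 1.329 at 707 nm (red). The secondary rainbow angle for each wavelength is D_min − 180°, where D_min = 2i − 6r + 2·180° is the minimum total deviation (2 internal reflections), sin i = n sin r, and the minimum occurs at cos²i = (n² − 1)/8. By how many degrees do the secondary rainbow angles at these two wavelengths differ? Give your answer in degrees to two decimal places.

At 423 nm (n = 1.341): cos²i = 0.09979 → i = 71.586°, r = 45.034°, D_min = 232.966°, rainbow angle = 52.966°.
At 707 nm (n = 1.329): cos²i = 0.09578 → i = 71.972°, r = 45.685°, D_min = 229.837°, rainbow angle = 49.837°.
Angular width = |52.966° − 49.837°| = 3.129°.

3.13°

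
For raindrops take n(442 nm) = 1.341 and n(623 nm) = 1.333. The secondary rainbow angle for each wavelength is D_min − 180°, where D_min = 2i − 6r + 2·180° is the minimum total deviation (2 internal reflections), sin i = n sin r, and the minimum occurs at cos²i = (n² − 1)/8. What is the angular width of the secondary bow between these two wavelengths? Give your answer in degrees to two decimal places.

At 442 nm (n = 1.341): cos²i = 0.09979 → i = 71.586°, r = 45.034°, D_min = 232.966°, rainbow angle = 52.966°.
At 623 nm (n = 1.333): cos²i = 0.09711 → i = 71.843°, r = 45.466°, D_min = 230.891°, rainbow angle = 50.891°.
Angular width = |52.966° − 50.891°| = 2.075°.

2.08°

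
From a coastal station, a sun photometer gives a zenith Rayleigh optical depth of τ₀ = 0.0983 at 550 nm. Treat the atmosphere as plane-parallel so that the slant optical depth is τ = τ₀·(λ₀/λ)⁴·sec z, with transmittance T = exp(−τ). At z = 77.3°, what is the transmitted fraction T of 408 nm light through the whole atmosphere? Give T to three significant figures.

sec 77.3° = 4.5486.
τ = 0.0983 × (550/408)⁴ × 4.5486 = 0.0983 × 3.3023 × 4.5486 = 1.4765.
T = exp(−1.4765) = 0.2284.

0.228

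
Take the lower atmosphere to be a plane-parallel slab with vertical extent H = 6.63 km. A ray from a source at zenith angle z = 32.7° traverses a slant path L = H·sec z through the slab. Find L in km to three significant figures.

sec z = 1/cos 32.7° = 1.1883.
L = 6.63 × 1.1883 = 7.879 km.

7.88 km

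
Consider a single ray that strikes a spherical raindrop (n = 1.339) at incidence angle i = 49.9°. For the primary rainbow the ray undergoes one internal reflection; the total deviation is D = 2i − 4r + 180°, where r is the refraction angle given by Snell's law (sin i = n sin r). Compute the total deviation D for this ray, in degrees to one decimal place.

sin r = sin 49.9° / 1.339 = 0.7649/1.339 = 0.5713; r = 34.84°.
D = 2·49.9° − 4·34.84° + 180° = 99.80° − 139.35° + 180° = 140.45°.

140.4°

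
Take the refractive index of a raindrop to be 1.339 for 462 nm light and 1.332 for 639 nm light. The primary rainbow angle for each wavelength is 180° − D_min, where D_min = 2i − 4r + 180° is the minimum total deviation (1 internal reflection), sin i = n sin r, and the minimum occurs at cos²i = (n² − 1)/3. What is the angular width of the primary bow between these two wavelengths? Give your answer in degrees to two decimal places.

At 462 nm (n = 1.339): cos²i = 0.26431 → i = 59.062°, r = 39.834°, D_min = 138.786°, rainbow angle = 41.214°.
At 639 nm (n = 1.332): cos²i = 0.25807 → i = 59.469°, r = 40.290°, D_min = 137.776°, rainbow angle = 42.224°.
Angular width = |41.214° − 42.224°| = 1.010°.

1.01°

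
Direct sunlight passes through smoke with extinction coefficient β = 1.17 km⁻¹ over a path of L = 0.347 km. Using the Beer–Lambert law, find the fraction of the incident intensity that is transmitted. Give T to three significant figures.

0.666

τ = β·L = 1.17 × 0.347 = 0.4060.
T = exp(−0.4060) = 0.6663.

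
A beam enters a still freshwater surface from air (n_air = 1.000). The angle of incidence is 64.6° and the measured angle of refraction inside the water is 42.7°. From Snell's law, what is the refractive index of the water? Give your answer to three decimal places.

n = sin θ_i / sin θ_r = sin 64.6° / sin 42.7° = 0.9033 / 0.6782 = 1.3320.

1.332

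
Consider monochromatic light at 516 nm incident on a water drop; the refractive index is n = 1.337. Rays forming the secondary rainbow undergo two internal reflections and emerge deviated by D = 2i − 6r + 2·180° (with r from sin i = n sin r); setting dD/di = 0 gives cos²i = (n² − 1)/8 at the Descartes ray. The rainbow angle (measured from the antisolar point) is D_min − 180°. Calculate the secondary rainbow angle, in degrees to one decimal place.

51.9°

cos²i = (1.78757 − 1)/8 = 0.09845; i = arccos(0.31376) = 71.714°.
sin r = sin 71.714°/1.337 = 0.71017; r = 45.249°.
D_min = 2·71.714° − 6·45.249° + 360° = 231.934°.
Rainbow angle = D_min − 180° = 51.934°.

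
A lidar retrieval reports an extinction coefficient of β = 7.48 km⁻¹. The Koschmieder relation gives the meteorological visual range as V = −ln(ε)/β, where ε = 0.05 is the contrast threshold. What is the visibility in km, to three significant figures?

V = −ln(0.05) / 7.48 = 2.996 / 7.48 = 0.4005 km.

0.400 km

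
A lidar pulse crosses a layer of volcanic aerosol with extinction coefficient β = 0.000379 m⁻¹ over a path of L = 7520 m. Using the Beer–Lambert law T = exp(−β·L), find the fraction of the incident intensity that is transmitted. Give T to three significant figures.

τ = β·L = 0.000379 × 7520 = 2.8501.
T = exp(−2.8501) = 0.0578.

0.0578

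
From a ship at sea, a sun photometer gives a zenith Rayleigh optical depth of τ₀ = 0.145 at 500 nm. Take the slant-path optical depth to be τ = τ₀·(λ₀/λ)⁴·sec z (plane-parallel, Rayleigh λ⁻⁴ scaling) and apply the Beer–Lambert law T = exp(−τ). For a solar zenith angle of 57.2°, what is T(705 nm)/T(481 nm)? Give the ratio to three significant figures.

1.28

Airmass: sec 57.2° = 1.8460.
τ(705 nm) = 0.145 × (500/705)⁴ × 1.8460 = 0.145 × 0.2530 × 1.8460 = 0.0677.
τ(481 nm) = 0.145 × (500/481)⁴ × 1.8460 = 0.145 × 1.1676 × 1.8460 = 0.3125.
T(705)/T(481) = exp(τ_B − τ_A) = exp(0.2448) = 1.2774.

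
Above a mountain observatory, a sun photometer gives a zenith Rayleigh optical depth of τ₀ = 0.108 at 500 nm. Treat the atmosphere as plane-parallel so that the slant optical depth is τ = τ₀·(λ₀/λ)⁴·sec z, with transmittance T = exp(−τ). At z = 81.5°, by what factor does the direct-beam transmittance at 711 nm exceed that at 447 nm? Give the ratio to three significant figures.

Airmass: sec 81.5° = 6.7655.
τ(711 nm) = 0.108 × (500/711)⁴ × 6.7655 = 0.108 × 0.2446 × 6.7655 = 0.1787.
τ(447 nm) = 0.108 × (500/447)⁴ × 6.7655 = 0.108 × 1.5655 × 6.7655 = 1.1439.
T(711)/T(447) = exp(τ_B − τ_A) = exp(0.9652) = 2.6252.

2.63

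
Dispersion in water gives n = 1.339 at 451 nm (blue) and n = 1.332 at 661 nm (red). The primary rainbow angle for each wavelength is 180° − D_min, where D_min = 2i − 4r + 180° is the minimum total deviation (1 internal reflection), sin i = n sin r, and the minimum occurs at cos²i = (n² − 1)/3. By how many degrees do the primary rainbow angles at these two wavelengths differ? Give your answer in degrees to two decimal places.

At 451 nm (n = 1.339): cos²i = 0.26431 → i = 59.062°, r = 39.834°, D_min = 138.786°, rainbow angle = 41.214°.
At 661 nm (n = 1.332): cos²i = 0.25807 → i = 59.469°, r = 40.290°, D_min = 137.776°, rainbow angle = 42.224°.
Angular width = |41.214° − 42.224°| = 1.010°.

1.01°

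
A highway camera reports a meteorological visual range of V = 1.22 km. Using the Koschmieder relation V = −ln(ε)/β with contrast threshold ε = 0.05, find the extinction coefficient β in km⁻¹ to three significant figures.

2.46 km⁻¹

β = −ln(0.05) / V = 2.996 / 1.22 = 2.4555 km⁻¹.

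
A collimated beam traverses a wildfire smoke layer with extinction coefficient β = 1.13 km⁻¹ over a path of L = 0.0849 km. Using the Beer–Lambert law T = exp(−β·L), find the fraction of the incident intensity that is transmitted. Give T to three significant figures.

0.909

τ = β·L = 1.13 × 0.0849 = 0.0959.
T = exp(−0.0959) = 0.9085.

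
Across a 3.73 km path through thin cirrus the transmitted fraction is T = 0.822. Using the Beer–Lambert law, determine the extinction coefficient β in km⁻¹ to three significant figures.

0.0526 km⁻¹

Beer–Lambert: T = exp(−βL) ⇒ β = −ln(T)/L = −ln(0.822)/3.73 = 0.1960/3.73 = 0.05255 km⁻¹.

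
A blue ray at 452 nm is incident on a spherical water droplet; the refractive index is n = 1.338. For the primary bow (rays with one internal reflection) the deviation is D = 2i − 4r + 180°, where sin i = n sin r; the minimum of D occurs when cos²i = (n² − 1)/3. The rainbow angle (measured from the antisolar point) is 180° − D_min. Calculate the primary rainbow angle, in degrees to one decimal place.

cos²i = (1.79024 − 1)/3 = 0.26341; i = arccos(0.51324) = 59.120°.
sin r = sin 59.120°/1.338 = 0.64144; r = 39.899°.
D_min = 2·59.120° − 4·39.899° + 180° = 138.643°.
Rainbow angle = 180° − D_min = 41.357°.

41.4°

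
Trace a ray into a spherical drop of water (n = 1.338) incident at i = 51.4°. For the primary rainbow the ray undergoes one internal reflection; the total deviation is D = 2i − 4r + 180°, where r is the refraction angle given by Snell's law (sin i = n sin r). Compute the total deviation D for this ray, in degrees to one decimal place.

139.8°

sin r = sin 51.4° / 1.338 = 0.7815/1.338 = 0.5841; r = 35.74°.
D = 2·51.4° − 4·35.74° + 180° = 102.80° − 142.96° + 180° = 139.84°.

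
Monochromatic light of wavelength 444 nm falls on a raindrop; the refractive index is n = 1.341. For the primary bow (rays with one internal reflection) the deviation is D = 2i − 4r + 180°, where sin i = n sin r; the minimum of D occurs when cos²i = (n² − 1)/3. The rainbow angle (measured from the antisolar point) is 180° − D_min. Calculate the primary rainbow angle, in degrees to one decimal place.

cos²i = (1.79828 − 1)/3 = 0.26609; i = arccos(0.51584) = 58.946°.
sin r = sin 58.946°/1.341 = 0.63884; r = 39.705°.
D_min = 2·58.946° − 4·39.705° + 180° = 139.071°.
Rainbow angle = 180° − D_min = 40.929°.

40.9°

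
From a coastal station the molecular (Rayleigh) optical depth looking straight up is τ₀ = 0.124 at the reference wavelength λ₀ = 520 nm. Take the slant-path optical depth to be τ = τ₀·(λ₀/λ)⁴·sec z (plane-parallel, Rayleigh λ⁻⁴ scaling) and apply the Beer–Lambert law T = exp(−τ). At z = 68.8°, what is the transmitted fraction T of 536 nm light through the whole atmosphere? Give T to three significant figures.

0.738

sec 68.8° = 2.7653.
τ = 0.124 × (520/536)⁴ × 2.7653 = 0.124 × 0.8858 × 2.7653 = 0.3038.
T = exp(−0.3038) = 0.7380.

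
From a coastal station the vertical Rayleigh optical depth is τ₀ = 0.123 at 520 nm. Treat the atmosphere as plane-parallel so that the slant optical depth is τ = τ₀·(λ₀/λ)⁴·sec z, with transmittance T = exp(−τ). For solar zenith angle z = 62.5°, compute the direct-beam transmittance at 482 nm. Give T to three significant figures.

0.697

sec 62.5° = 2.1657.
τ = 0.123 × (520/482)⁴ × 2.1657 = 0.123 × 1.3546 × 2.1657 = 0.3608.
T = exp(−0.3608) = 0.6971.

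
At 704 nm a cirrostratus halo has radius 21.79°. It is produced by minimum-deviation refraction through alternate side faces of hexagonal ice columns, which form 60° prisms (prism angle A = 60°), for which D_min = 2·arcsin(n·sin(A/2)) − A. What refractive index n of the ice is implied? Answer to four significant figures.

Rearranging: n = sin((D_min + A)/2) / sin(A/2).
(D_min + A)/2 = (21.79° + 60°)/2 = 40.895°.
n = sin 40.895° / sin 30° = 0.6547 / 0.5000 = 1.3093.

1.309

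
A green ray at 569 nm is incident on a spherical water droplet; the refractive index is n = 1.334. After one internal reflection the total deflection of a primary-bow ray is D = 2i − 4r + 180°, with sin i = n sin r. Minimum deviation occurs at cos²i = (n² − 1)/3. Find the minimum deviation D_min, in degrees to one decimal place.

138.1°

cos²i = (1.77956 − 1)/3 = 0.25985; i = arccos(0.50976) = 59.352°.
sin r = sin 59.352°/1.334 = 0.64492; r = 40.159°.
D_min = 2·59.352° − 4·40.159° + 180° = 138.067°.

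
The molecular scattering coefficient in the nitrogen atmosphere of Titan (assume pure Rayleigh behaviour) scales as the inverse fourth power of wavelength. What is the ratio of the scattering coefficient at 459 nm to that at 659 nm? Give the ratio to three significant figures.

Rayleigh scattering ∝ λ⁻⁴, so the ratio of coefficients is the inverse fourth power of the wavelength ratio.
σ(459)/σ(659) = (659/459)⁴ = (1.4357)⁴ = 4.249.

4.25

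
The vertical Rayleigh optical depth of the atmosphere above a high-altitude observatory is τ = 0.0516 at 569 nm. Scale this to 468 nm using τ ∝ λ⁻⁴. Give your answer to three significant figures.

τ(468 nm) = τ(569 nm) × (569/468)⁴ = 0.0516 × (1.2158)⁴ = 0.0516 × 2.1851 = 0.1127.

0.113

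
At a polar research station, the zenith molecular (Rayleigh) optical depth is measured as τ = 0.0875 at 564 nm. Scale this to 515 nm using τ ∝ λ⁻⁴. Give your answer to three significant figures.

τ(515 nm) = τ(564 nm) × (564/515)⁴ = 0.0875 × (1.0951)⁴ = 0.0875 × 1.4384 = 0.1259.

0.126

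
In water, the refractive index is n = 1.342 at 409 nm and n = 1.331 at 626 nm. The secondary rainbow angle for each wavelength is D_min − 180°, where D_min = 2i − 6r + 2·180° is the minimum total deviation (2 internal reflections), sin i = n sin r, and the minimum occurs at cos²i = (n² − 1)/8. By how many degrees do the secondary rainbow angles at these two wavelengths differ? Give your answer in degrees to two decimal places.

2.86°

At 409 nm (n = 1.342): cos²i = 0.10012 → i = 71.554°, r = 44.981°, D_min = 233.222°, rainbow angle = 53.222°.
At 626 nm (n = 1.331): cos²i = 0.09645 → i = 71.907°, r = 45.575°, D_min = 230.365°, rainbow angle = 50.365°.
Angular width = |53.222° − 50.365°| = 2.857°.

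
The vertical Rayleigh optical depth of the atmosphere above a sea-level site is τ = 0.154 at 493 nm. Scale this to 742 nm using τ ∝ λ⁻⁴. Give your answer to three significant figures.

0.0300

τ(742 nm) = τ(493 nm) × (493/742)⁴ = 0.154 × (0.6644)⁴ = 0.154 × 0.1949 = 0.0300.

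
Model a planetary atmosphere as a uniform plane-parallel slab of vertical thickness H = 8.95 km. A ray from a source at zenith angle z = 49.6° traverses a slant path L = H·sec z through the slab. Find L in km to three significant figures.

13.8 km

sec z = 1/cos 49.6° = 1.5429.
L = 8.95 × 1.5429 = 13.809 km.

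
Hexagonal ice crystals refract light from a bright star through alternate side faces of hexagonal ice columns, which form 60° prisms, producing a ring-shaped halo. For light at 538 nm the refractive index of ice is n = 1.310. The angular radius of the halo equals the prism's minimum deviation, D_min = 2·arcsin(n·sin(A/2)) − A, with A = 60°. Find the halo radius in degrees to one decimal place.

21.8°

n·sin(A/2) = 1.310 × sin 30° = 1.310 × 0.5000 = 0.6550.
D_min = 2·arcsin(0.6550) − 60° = 2 × 40.920° − 60° = 21.839°.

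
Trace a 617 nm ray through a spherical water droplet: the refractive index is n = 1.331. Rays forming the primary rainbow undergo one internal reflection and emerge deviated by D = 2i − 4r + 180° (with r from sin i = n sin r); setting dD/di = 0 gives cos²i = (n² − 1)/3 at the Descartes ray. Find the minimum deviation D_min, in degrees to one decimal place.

137.6°

cos²i = (1.77156 − 1)/3 = 0.25719; i = arccos(0.50714) = 59.527°.
sin r = sin 59.527°/1.331 = 0.64753; r = 40.356°.
D_min = 2·59.527° − 4·40.356° + 180° = 137.630°.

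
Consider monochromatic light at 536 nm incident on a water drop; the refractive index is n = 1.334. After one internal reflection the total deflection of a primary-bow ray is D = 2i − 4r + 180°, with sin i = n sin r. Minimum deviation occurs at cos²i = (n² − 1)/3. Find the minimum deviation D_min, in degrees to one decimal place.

138.1°

cos²i = (1.77956 − 1)/3 = 0.25985; i = arccos(0.50976) = 59.352°.
sin r = sin 59.352°/1.334 = 0.64492; r = 40.159°.
D_min = 2·59.352° − 4·40.159° + 180° = 138.067°.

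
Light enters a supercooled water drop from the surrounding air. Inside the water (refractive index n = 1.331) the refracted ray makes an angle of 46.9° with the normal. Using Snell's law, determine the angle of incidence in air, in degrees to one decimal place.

Snell: sin θ_i = n · sin θ_r = 1.331 × sin 46.9° = 1.331 × 0.7302 = 0.9718.
θ_i = arcsin(0.9718) = 76.37°.

76.4°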